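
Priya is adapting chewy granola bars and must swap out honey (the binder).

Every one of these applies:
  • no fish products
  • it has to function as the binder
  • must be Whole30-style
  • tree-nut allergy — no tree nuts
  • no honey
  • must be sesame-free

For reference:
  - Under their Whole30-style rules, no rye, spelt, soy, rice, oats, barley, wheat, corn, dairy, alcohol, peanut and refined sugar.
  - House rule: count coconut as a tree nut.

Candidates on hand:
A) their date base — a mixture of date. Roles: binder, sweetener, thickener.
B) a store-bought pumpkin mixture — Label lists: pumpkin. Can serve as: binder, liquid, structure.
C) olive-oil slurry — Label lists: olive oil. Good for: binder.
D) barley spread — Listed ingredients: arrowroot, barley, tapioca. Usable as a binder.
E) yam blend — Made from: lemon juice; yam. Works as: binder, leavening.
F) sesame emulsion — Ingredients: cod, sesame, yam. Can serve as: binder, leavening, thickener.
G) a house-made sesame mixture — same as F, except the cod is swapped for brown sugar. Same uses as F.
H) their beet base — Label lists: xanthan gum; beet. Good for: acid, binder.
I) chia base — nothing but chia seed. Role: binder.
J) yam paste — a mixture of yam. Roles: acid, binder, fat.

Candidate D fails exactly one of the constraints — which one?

usable as a binder: satisfied
Whole30-style: has barley — fails
fish-free: satisfied
tree-nut-free: satisfied
honey-free: satisfied
sesame-free: satisfied

Whole30-style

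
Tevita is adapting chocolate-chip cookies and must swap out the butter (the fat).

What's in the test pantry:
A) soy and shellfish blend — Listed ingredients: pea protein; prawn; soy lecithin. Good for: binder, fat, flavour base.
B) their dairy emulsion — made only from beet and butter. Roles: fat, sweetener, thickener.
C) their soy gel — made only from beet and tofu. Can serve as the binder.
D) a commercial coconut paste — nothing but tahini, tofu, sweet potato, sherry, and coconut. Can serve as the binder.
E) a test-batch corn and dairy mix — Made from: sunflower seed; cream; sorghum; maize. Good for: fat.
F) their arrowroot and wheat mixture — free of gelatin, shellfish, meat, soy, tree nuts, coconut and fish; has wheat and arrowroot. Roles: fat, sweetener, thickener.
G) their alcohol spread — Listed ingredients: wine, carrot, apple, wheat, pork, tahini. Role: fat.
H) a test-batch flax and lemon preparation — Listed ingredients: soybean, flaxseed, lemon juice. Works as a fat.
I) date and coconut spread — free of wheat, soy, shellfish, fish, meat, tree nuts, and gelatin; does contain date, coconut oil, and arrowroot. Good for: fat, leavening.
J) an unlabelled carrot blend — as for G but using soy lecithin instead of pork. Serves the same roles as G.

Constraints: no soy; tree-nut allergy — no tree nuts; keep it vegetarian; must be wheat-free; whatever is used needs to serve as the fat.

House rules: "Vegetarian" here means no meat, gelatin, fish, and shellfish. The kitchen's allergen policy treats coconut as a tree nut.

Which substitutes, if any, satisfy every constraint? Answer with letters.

A: has prawn, so not vegetarian; has soy lecithin, so not soy-free — no
B: every rule checks out — OK
C: not usable as a fat; has tofu, so not soy-free — out
D: not usable as a fat; has tofu, so not soy-free (and 1 more) — reject
E: maize and cream etc. — none of it excluded — OK
F: has wheat, so not wheat-free — no
G: has pork, so not vegetarian; has wheat, so not wheat-free — no
H: has soybean, so not soy-free — out
I: has coconut oil, so not tree-nut-free — no
J: has soy lecithin, so not soy-free; has wheat, so not wheat-free — reject

B, E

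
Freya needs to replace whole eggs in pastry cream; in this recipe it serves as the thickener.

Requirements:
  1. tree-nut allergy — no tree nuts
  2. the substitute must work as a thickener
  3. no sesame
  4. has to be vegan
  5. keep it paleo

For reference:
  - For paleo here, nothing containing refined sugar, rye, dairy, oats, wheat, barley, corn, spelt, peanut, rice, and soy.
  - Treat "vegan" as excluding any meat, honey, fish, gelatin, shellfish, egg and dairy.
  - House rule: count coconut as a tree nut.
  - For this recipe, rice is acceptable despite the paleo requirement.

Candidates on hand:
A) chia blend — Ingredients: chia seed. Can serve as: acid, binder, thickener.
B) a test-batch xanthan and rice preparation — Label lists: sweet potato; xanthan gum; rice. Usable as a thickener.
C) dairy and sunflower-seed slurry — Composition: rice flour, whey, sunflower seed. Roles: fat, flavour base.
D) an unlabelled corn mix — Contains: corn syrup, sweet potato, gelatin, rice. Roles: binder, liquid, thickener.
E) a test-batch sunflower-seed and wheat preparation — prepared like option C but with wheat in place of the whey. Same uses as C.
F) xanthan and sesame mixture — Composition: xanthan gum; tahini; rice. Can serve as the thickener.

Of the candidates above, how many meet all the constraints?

A: every rule checks out — keep
B: rice is permitted under the paleo carve-out; nothing else excluded — valid
C: not usable as a thickener; has whey, so not paleo (and 1 more) — reject
D: has corn syrup, so not paleo; has gelatin, so not vegan — reject
E: not usable as a thickener; has wheat, so not paleo — out
F: has tahini, so not sesame-free — out

2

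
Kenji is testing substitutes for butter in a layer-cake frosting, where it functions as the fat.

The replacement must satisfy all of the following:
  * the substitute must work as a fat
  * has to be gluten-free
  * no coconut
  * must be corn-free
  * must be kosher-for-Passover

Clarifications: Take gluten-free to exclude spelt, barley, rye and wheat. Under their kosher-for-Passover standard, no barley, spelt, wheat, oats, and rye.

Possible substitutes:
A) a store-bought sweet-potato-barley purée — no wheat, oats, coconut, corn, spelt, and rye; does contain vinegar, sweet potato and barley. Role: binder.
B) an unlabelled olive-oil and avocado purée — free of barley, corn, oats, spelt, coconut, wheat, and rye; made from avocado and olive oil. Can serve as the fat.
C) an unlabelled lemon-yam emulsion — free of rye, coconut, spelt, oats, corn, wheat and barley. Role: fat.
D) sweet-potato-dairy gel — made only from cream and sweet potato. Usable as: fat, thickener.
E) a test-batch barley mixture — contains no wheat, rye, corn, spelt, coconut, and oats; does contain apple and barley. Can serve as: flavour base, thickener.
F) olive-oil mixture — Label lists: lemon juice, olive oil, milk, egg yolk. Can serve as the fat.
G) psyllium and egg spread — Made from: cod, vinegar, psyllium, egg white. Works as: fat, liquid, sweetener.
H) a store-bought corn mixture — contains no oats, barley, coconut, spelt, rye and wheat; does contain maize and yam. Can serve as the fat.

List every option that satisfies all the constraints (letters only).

B, C, D, F, G

A: not usable as a fat; has barley, so not gluten-free (and 1 more) — reject
B: all constraints satisfied — OK
C: works as a fat, gluten-free, no coconut — keep
D: no corn, no coconut — valid
E: not usable as a fat; has barley, so not gluten-free (and 1 more) — reject
F: kosher-for-Passover, gluten-free — valid
G: no corn, no coconut — valid
H: has maize, so not corn-free — no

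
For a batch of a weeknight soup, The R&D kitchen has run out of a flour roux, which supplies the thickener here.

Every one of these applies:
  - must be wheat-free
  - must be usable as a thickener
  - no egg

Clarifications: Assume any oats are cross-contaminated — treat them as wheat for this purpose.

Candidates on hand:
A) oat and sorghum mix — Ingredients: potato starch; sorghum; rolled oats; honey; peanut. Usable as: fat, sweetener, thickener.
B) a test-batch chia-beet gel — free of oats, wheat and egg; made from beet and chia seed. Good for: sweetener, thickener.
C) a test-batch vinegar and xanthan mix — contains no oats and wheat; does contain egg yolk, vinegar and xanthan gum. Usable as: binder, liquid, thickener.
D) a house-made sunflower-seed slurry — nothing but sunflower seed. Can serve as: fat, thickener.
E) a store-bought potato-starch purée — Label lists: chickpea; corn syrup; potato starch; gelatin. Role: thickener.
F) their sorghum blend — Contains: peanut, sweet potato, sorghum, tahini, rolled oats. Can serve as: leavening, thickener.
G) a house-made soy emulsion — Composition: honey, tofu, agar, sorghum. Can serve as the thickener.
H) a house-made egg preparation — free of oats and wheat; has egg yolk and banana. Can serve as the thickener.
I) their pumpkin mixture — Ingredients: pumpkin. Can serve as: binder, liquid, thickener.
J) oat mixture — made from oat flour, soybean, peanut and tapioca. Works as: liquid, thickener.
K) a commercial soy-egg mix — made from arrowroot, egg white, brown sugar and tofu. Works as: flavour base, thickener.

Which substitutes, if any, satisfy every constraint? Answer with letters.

B, D, E, G, I

A: has rolled oats, so not wheat-free — out
B: works as a thickener, wheat-free, no egg — keep
C: has egg yolk, so not egg-free — out
D: works as a thickener, wheat-free, no egg — keep
E: corn syrup and gelatin etc. — none of it excluded — valid
F: has rolled oats, so not wheat-free — reject
G: no egg, wheat-free — OK
H: has egg yolk, so not egg-free — no
I: nothing on the exclusion list — OK
J: has oat flour, so not wheat-free — out
K: has egg white, so not egg-free — out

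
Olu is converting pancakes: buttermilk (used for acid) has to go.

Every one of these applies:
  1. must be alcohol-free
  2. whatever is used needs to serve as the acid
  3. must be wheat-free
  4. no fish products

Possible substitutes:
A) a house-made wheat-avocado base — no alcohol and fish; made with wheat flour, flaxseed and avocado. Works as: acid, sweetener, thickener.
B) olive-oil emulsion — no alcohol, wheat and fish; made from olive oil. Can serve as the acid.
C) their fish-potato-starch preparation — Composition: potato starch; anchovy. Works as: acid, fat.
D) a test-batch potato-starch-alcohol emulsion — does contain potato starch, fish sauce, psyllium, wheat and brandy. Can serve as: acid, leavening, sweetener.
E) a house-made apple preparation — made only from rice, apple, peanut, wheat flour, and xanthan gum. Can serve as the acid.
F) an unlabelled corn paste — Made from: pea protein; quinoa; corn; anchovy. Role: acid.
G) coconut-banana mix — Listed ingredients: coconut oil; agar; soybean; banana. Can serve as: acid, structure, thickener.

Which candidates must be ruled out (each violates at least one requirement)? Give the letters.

A: has wheat flour, so not wheat-free — no
B: no alcohol, no wheat — keep
C: has anchovy, so not fish-free — reject
D: has wheat, so not wheat-free; has fish sauce, so not fish-free (and 1 more) — out
E: has wheat flour, so not wheat-free — reject
F: has anchovy, so not fish-free — out
G: coconut oil and soybean etc. — none of it excluded — keep

A, C, D, E, F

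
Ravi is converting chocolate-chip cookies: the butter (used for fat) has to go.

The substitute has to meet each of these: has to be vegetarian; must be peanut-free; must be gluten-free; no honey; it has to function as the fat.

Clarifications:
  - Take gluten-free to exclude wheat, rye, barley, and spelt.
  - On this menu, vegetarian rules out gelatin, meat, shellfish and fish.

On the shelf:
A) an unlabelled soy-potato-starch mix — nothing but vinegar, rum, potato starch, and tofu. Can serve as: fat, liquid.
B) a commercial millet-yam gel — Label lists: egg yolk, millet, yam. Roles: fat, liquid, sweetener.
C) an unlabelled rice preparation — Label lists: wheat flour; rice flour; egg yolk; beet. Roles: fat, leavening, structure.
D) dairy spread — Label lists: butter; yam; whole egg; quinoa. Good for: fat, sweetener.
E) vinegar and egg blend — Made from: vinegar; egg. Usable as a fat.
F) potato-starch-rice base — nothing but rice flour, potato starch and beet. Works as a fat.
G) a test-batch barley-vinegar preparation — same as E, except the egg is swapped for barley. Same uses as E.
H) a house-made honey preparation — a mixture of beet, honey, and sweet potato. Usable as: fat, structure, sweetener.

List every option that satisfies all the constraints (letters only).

A: rum and tofu etc. — none of it excluded — keep
B: works as a fat, no honey, no peanut — OK
C: has wheat flour, so not gluten-free — no
D: every rule checks out — OK
E: vegetarian, gluten-free — valid
F: gluten-free, no honey — OK
G: has barley, so not gluten-free — out
H: has honey, so not honey-free — no

A, B, D, E, F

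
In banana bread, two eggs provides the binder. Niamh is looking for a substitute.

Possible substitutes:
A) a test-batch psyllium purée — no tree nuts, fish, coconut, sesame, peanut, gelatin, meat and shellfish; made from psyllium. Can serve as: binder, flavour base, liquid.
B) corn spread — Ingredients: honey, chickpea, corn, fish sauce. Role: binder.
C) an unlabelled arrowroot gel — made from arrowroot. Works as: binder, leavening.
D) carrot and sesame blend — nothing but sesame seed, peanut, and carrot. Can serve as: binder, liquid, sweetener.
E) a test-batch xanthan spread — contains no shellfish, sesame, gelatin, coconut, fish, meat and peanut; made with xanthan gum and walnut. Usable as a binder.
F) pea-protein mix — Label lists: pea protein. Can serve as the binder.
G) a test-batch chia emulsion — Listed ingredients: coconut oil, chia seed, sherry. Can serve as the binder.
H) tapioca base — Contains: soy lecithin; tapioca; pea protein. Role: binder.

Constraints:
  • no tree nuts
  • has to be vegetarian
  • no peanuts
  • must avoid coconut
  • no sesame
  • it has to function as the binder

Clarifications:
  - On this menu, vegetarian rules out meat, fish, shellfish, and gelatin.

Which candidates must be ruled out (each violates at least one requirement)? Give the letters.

A: works as a binder, no peanut, no coconut — valid
B: has fish sauce, so not vegetarian — no
C: only arrowroot; none excluded — OK
D: has sesame seed, so not sesame-free; has peanut, so not peanut-free — out
E: has walnut, so not tree-nut-free — out
F: only pea protein; none excluded — valid
G: has coconut oil, so not coconut-free — out
H: only soy lecithin, tapioca and pea protein; none excluded — valid

B, D, E, G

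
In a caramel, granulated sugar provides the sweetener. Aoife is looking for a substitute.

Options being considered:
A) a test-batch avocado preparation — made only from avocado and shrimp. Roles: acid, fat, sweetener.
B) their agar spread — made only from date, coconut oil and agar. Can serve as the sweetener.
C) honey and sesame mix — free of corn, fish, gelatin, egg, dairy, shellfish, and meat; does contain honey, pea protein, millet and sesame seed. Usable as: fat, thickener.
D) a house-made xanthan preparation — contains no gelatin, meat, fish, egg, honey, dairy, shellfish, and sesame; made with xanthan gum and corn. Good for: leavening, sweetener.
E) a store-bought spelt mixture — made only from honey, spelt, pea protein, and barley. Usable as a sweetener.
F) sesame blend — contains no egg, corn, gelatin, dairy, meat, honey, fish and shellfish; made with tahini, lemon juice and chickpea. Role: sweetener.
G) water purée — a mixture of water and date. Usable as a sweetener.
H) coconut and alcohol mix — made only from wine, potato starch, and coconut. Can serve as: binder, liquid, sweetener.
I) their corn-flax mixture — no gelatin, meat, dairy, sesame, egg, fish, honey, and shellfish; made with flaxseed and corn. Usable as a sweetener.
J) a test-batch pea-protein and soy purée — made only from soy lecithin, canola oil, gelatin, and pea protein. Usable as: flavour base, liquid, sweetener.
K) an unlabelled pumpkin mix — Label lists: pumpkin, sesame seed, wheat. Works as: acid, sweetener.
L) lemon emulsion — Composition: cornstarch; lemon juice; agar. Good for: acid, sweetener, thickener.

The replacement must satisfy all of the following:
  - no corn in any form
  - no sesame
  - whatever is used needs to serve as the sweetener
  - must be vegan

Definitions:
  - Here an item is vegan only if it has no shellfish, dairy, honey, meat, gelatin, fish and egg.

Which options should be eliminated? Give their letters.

A: has shrimp, so not vegan — no
B: only coconut oil, date and agar; none excluded — OK
C: not usable as a sweetener; has honey, so not vegan (and 1 more) — out
D: has corn, so not corn-free — out
E: has honey, so not vegan — reject
F: has tahini, so not sesame-free — reject
G: every rule checks out — valid
H: all constraints satisfied — keep
I: has corn, so not corn-free — reject
J: has gelatin, so not vegan — out
K: has sesame seed, so not sesame-free — no
L: has cornstarch, so not corn-free — reject

A, C, D, E, F, I, J, K, L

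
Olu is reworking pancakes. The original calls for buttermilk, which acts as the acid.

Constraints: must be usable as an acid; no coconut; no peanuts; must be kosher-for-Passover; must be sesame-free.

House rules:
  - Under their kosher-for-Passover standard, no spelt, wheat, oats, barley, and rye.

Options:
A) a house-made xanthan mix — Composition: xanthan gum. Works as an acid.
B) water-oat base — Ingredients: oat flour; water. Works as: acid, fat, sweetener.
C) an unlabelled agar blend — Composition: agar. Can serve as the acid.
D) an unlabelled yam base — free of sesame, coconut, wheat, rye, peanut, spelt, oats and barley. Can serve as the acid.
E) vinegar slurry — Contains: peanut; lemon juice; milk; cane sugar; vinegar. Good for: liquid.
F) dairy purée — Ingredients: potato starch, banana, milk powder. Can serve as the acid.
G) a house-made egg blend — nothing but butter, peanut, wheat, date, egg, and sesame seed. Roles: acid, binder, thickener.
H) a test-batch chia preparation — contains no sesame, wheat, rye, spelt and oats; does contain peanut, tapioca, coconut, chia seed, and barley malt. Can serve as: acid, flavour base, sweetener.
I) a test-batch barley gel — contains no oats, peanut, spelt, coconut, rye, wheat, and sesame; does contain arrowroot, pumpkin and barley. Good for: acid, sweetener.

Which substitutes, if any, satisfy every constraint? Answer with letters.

A: every rule checks out — keep
B: has oat flour, so not kosher-for-Passover — out
C: all constraints satisfied — valid
D: works as an acid, no coconut, no sesame — OK
E: not usable as an acid; has peanut, so not peanut-free — no
F: all constraints satisfied — valid
G: has wheat, so not kosher-for-Passover; has peanut, so not peanut-free (and 1 more) — no
H: has barley malt, so not kosher-for-Passover; has peanut, so not peanut-free (and 1 more) — out
I: has barley, so not kosher-for-Passover — reject

A, C, D, F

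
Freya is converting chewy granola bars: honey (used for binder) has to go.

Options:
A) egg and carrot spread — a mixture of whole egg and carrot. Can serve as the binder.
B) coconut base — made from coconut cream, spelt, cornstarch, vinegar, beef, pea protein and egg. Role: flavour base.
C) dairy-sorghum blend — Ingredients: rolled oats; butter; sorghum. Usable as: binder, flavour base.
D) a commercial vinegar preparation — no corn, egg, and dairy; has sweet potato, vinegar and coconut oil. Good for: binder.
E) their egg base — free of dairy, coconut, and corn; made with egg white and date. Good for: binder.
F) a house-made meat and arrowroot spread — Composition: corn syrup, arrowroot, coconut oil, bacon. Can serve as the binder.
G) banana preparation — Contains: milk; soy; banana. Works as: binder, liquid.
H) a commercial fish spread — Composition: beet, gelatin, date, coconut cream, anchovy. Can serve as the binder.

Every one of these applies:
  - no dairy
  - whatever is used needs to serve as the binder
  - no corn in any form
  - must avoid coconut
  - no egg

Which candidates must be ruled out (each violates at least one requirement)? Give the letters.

A: has whole egg, so not egg-free — no
B: not usable as a binder; has egg, so not egg-free (and 2 more) — no
C: has butter, so not dairy-free — reject
D: has coconut oil, so not coconut-free — reject
E: has egg white, so not egg-free — out
F: has corn syrup, so not corn-free; has coconut oil, so not coconut-free — no
G: has milk, so not dairy-free — reject
H: has coconut cream, so not coconut-free — no

A, B, C, D, E, F, G, H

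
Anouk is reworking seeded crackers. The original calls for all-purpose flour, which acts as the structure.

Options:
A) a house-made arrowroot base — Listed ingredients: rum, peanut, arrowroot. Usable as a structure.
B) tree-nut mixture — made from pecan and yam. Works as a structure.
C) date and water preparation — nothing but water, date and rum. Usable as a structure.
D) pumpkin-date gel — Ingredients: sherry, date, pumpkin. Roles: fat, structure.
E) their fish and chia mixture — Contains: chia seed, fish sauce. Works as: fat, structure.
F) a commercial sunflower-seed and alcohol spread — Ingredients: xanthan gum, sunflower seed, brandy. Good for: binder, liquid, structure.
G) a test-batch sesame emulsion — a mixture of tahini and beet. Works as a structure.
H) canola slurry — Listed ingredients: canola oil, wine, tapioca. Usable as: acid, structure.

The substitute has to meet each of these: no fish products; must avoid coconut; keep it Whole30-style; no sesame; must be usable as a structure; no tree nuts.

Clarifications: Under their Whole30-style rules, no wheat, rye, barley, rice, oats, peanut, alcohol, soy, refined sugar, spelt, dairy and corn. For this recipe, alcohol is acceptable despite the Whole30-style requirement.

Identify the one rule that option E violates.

usable as a structure: satisfied
Whole30-style: satisfied
tree-nut-free: satisfied
fish-free: has fish sauce — fails
sesame-free: satisfied
coconut-free: satisfied

fish-free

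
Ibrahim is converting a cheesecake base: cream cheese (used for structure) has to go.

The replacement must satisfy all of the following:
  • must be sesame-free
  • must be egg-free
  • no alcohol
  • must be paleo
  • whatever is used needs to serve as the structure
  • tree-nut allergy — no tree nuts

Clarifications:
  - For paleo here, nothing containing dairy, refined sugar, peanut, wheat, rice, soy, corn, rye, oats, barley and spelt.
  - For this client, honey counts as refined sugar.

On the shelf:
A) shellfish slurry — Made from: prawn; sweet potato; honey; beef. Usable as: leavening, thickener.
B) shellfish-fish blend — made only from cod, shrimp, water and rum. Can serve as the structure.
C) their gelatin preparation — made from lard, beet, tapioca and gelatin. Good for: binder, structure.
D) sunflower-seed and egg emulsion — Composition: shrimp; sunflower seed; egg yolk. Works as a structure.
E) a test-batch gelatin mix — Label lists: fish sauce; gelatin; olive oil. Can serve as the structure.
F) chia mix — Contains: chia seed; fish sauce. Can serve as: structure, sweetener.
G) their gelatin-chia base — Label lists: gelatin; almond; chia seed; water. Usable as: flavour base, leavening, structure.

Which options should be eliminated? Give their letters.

A: not usable as a structure; has honey, so not paleo — reject
B: has rum, so not alcohol-free — out
C: every rule checks out — valid
D: has egg yolk, so not egg-free — out
E: works as a structure, no egg, no tree nuts — OK
F: every rule checks out — valid
G: has almond, so not tree-nut-free — out

A, B, D, G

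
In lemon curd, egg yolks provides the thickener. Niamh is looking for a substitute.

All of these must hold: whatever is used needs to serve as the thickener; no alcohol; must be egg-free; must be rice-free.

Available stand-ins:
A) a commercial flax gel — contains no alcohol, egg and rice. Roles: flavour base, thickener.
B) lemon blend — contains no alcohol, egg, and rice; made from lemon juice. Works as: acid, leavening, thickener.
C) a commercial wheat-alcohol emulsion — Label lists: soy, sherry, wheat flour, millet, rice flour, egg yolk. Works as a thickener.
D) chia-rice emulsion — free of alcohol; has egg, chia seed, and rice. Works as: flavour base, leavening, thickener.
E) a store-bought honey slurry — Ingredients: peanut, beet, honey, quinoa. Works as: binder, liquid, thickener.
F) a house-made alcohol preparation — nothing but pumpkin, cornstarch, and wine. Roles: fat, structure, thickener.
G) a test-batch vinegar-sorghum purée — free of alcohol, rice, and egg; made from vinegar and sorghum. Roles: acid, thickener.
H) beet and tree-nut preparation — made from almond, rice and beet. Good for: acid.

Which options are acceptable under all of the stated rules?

A, B, E, G

A: every rule checks out — OK
B: no egg, no rice — OK
C: has rice flour, so not rice-free; has egg yolk, so not egg-free (and 1 more) — reject
D: has rice, so not rice-free; has egg, so not egg-free — no
E: honey and peanut etc. — none of it excluded — valid
F: has wine, so not alcohol-free — out
G: works as a thickener, no egg, no alcohol — keep
H: not usable as a thickener; has rice, so not rice-free — reject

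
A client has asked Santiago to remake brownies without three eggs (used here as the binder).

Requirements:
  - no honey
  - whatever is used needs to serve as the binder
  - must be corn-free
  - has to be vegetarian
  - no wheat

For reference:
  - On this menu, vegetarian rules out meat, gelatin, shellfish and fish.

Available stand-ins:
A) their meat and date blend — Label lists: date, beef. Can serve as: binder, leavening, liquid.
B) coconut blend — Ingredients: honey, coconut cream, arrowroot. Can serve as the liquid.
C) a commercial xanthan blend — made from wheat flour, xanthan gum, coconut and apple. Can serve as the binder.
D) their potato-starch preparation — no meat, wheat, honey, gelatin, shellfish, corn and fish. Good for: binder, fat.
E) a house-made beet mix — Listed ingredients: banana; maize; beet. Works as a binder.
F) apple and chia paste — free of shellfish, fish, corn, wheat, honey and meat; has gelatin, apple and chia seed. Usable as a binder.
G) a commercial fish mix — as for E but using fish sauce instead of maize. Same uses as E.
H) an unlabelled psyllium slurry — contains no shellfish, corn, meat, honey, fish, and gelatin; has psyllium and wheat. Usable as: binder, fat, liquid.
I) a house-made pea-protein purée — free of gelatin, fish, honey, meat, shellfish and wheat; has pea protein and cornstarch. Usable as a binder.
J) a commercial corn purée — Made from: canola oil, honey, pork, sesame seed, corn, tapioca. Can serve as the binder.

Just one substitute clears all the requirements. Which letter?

A: has beef, so not vegetarian — out
B: not usable as a binder; has honey, so not honey-free — no
C: has wheat flour, so not wheat-free — no
D: works as a binder, vegetarian, no honey — valid
E: has maize, so not corn-free — out
F: has gelatin, so not vegetarian — reject
G: has fish sauce, so not vegetarian — no
H: has wheat, so not wheat-free — out
I: has cornstarch, so not corn-free — no
J: has pork, so not vegetarian; has honey, so not honey-free (and 1 more) — no

D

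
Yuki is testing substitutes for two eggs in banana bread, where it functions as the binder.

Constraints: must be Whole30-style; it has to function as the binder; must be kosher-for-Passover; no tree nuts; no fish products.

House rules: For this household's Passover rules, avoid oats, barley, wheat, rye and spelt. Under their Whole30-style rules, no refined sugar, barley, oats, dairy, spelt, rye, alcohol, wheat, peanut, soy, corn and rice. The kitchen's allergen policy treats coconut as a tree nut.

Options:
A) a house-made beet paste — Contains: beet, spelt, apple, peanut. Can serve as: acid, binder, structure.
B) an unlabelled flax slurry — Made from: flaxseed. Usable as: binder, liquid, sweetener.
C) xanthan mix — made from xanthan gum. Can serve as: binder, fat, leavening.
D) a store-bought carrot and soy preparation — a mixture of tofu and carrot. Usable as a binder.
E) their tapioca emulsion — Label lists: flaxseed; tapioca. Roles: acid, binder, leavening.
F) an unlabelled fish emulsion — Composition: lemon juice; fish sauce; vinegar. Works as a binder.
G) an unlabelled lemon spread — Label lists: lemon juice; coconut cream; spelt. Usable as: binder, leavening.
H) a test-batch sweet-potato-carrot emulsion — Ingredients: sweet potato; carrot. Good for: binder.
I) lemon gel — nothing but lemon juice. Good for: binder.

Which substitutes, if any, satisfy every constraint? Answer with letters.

A: has spelt, so not kosher-for-Passover; has peanut, so not Whole30-style — out
B: nothing on the exclusion list — valid
C: works as a binder, no fish, kosher-for-Passover — valid
D: has tofu, so not Whole30-style — out
E: works as a binder, Whole30-style, kosher-for-Passover — keep
F: has fish sauce, so not fish-free — no
G: has spelt, so not kosher-for-Passover; has spelt, so not Whole30-style (and 1 more) — no
H: only carrot and sweet potato; none excluded — valid
I: only lemon juice; none excluded — keep

B, C, E, H, I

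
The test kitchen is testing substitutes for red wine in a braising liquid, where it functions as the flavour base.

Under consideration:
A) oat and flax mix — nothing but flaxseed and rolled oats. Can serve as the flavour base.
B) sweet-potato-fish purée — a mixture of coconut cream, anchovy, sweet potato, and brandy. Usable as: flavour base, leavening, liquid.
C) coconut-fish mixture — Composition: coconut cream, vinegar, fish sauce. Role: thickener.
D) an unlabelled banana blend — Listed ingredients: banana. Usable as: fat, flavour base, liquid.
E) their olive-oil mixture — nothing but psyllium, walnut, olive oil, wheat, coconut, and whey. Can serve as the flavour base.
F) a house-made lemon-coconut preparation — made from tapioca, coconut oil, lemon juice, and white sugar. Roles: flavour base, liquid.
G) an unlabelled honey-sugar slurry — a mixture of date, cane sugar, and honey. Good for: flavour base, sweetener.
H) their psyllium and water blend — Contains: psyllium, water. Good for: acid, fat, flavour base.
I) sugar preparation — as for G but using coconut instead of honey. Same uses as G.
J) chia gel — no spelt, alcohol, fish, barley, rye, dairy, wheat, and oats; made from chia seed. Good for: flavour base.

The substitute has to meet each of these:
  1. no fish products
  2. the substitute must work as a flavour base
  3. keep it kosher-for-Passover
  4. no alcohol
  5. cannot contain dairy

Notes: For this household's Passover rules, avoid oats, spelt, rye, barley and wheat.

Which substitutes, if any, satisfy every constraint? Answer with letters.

D, F, G, H, I, J

A: has rolled oats, so not kosher-for-Passover — no
B: has brandy, so not alcohol-free; has anchovy, so not fish-free — out
C: not usable as a flavour base; has fish sauce, so not fish-free — reject
D: every rule checks out — OK
E: has wheat, so not kosher-for-Passover; has whey, so not dairy-free — reject
F: coconut oil and white sugar etc. — none of it excluded — keep
G: kosher-for-Passover, no alcohol — keep
H: nothing on the exclusion list — keep
I: only coconut, cane sugar, and date; none excluded — keep
J: no fish, no dairy — valid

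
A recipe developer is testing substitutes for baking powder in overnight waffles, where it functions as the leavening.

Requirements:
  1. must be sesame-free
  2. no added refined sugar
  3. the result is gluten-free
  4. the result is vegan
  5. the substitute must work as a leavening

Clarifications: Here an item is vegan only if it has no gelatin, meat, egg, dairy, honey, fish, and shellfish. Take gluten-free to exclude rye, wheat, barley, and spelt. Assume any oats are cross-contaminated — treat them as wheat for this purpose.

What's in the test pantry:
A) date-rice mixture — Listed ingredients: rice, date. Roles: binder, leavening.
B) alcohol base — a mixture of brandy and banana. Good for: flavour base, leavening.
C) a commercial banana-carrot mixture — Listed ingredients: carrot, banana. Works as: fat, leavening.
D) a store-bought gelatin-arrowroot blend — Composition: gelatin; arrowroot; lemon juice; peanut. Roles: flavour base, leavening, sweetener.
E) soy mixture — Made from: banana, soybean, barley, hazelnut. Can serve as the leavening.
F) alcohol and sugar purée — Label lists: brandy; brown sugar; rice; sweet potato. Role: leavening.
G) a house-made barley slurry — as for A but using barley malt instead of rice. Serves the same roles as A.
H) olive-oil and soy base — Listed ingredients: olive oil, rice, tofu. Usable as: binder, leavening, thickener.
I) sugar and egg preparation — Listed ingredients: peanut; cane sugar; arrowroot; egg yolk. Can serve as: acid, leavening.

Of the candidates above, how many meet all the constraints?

4

A: only rice and date; none excluded — valid
B: all constraints satisfied — valid
C: every rule checks out — valid
D: has gelatin, so not vegan — reject
E: has barley, so not gluten-free — no
F: has brown sugar, so not no-added-sugar — out
G: has barley malt, so not gluten-free — reject
H: every rule checks out — OK
I: has egg yolk, so not vegan; has cane sugar, so not no-added-sugar — reject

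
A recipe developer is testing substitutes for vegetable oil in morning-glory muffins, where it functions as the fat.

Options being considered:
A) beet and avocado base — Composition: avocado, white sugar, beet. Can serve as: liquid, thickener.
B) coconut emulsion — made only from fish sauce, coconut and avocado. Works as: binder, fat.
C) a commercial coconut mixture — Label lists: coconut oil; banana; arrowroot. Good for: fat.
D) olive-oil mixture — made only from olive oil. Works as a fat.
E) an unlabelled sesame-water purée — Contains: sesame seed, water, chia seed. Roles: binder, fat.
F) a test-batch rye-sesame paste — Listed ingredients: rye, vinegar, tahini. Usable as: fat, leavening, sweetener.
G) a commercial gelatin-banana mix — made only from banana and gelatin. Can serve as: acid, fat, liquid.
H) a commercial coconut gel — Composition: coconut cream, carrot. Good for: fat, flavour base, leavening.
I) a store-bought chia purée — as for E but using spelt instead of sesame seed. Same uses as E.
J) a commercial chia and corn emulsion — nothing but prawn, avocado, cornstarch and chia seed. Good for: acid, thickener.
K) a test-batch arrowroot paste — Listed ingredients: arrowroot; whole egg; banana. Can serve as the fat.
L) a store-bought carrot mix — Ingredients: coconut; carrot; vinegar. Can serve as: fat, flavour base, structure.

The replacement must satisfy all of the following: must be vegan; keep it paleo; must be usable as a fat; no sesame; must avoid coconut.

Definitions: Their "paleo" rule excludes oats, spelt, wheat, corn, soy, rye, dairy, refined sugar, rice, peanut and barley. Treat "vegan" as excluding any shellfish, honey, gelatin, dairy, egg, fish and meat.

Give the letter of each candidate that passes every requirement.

A: not usable as a fat; has white sugar, so not paleo — no
B: has fish sauce, so not vegan; has coconut, so not coconut-free — reject
C: has coconut oil, so not coconut-free — reject
D: only olive oil; none excluded — OK
E: has sesame seed, so not sesame-free — out
F: has rye, so not paleo; has tahini, so not sesame-free — no
G: has gelatin, so not vegan — reject
H: has coconut cream, so not coconut-free — out
I: has spelt, so not paleo — no
J: not usable as a fat; has cornstarch, so not paleo (and 1 more) — out
K: has whole egg, so not vegan — out
L: has coconut, so not coconut-free — out

D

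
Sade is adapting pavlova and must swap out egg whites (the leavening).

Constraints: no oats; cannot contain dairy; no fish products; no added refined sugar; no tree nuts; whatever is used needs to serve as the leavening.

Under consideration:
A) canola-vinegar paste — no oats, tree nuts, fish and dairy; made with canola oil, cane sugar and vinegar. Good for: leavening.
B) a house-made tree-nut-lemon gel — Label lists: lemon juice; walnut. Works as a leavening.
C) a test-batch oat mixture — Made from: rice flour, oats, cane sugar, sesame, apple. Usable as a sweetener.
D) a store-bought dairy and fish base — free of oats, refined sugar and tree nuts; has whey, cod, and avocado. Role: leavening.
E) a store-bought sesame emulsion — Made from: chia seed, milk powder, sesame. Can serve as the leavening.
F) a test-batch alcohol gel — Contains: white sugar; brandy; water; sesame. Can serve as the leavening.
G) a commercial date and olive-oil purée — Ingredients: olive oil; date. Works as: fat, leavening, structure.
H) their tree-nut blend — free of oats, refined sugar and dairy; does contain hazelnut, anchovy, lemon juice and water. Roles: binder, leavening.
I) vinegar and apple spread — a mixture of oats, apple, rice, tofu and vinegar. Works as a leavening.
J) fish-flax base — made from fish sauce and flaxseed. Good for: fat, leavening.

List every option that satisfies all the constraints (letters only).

G

A: has cane sugar, so not no-added-sugar — no
B: has walnut, so not tree-nut-free — no
C: not usable as a leavening; has cane sugar, so not no-added-sugar (and 1 more) — no
D: has cod, so not fish-free; has whey, so not dairy-free — reject
E: has milk powder, so not dairy-free — no
F: has white sugar, so not no-added-sugar — out
G: no fish, no oats — valid
H: has hazelnut, so not tree-nut-free; has anchovy, so not fish-free — no
I: has oats, so not oat-free — out
J: has fish sauce, so not fish-free — no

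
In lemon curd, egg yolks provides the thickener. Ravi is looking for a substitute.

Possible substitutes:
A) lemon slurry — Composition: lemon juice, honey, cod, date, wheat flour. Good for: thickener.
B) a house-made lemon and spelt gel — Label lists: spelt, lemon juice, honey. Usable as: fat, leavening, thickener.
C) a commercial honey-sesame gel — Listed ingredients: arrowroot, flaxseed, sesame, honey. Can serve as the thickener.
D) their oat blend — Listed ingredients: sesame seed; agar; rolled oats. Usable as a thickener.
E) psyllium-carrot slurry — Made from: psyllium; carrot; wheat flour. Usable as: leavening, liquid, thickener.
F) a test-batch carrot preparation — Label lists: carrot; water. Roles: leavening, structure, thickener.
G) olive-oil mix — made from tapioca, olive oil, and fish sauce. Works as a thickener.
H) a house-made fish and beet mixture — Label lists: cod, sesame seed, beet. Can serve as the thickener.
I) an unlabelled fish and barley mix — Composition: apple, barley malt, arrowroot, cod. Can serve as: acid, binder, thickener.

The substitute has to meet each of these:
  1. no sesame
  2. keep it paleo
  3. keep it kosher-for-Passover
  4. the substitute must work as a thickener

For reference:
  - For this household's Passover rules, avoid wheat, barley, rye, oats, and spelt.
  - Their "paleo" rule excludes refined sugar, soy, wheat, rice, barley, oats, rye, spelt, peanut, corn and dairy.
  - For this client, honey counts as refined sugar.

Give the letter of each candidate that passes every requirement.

F, G

A: has wheat flour, so not kosher-for-Passover; has honey, so not paleo — out
B: has spelt, so not kosher-for-Passover; has honey, so not paleo — out
C: has honey, so not paleo; has sesame, so not sesame-free — no
D: has rolled oats, so not kosher-for-Passover; has rolled oats, so not paleo (and 1 more) — no
E: has wheat flour, so not kosher-for-Passover; has wheat flour, so not paleo — out
F: only carrot and water; none excluded — valid
G: all constraints satisfied — OK
H: has sesame seed, so not sesame-free — out
I: has barley malt, so not kosher-for-Passover; has barley malt, so not paleo — reject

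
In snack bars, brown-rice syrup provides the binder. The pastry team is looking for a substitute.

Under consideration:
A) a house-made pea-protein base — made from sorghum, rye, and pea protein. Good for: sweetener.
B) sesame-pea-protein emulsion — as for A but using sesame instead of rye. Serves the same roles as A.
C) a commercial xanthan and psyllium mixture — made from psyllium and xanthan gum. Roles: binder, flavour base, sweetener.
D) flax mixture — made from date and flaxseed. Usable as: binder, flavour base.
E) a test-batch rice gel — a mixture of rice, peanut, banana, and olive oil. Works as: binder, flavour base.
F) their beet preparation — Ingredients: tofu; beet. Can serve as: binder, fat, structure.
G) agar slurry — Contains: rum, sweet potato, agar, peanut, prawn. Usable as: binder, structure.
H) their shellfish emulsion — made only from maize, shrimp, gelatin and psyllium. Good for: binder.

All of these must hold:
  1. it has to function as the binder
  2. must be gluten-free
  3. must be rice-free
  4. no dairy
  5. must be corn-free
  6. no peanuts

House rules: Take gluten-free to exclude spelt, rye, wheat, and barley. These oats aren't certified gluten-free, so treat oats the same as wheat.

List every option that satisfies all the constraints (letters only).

A: not usable as a binder; has rye, so not gluten-free — no
B: not usable as a binder — out
C: works as a binder, no peanut, no corn — keep
D: only flaxseed and date; none excluded — OK
E: has rice, so not rice-free; has peanut, so not peanut-free — no
F: only tofu and beet; none excluded — OK
G: has peanut, so not peanut-free — reject
H: has maize, so not corn-free — reject

C, D, F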